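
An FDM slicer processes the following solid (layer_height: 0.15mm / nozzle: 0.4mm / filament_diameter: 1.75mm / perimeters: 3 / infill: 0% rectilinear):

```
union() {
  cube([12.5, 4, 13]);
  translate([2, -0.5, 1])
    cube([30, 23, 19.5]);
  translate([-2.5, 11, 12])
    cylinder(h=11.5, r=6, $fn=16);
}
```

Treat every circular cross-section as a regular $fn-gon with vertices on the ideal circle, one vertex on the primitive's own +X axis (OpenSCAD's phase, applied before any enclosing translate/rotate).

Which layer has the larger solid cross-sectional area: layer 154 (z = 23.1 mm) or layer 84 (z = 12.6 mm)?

layer 84 (z = 12.6 mm)

Layer 154 (z = 23.1): the cube does not reach this height (z outside [0, 13]); the cube at (2, -0.5) does not reach this height (z outside [1, 20.5]); the r=6 cylinder at (-2.5, 11) contributes a regular 16-gon of circumradius 6 (area = (16/2)·6.000²·sin(360°/16) = 110.21 mm²); Taking the union: only the r=6 cylinder at (-2.5, 11) is present, so the union is just that shape — area = 110.21 mm². So its area = 110.21 mm². Layer 84 (z = 12.6): the cube (footprint 12.5×4) is included at this height (area 50.00 mm²); the cube at (2, -0.5) is present — its section is the full 30×23 rectangle (area 690.00 mm²); the cylinder at (-2.5, 11): section is a regular 16-gon, circumradius r=6 (area = (16/2)·6.000²·sin(360°/16) = 110.21 mm²); Merging all regions: the regions partially overlap — summed areas 850.21 mm² minus the doubly-counted overlap 49.47 mm² gives 800.74 mm² — area = 800.74 mm². So its area = 800.74 mm². Layer 84 is larger (800.74 vs 110.21 mm²).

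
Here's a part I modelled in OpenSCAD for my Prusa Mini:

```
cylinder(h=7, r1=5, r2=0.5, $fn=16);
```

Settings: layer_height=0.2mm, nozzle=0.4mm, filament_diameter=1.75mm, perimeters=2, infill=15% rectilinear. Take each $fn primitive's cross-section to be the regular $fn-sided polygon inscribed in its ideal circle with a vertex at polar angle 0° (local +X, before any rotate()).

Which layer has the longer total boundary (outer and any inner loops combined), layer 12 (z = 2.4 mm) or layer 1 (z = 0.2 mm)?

layer 1 (z = 0.2 mm)

Layer 12 (z = 2.4): the cone: at t=0.343 of its height the radius interpolates to r₁+(r₂−r₁)t = 3.457, giving a regular 16-gon of that circumradius (perimeter = 2·16·3.457·sin(180°/16) = 21.58 mm). So its perimeter = 21.58 mm. Layer 1 (z = 0.2): the cone: at t=0.029 of its height the radius interpolates to r₁+(r₂−r₁)t = 4.871, giving a regular 16-gon of that circumradius (perimeter = 2·16·4.871·sin(180°/16) = 30.41 mm). So its perimeter = 30.41 mm. Layer 1 is larger (30.41 vs 21.58 mm).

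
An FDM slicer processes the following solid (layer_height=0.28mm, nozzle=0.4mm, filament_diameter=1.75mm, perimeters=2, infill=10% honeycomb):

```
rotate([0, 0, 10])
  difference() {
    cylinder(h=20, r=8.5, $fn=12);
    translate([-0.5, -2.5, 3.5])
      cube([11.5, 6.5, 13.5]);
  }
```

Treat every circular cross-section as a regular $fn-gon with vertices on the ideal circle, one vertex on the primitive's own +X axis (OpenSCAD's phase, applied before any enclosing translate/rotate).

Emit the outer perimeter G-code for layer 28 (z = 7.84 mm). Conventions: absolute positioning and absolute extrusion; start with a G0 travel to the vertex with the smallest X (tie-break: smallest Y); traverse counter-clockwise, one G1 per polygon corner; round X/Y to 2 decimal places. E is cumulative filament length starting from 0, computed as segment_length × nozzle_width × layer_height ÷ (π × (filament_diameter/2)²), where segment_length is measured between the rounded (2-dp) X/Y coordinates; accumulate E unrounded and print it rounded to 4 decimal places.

G0 X-8.37 Y-1.48 Z7.84
G1 X-6.51 Y-5.46 E0.2046
G1 X-2.91 Y-7.99 E0.4095
G1 X1.48 Y-8.37 E0.6146
G1 X5.46 Y-6.51 E0.8192
G1 X7.99 Y-2.91 E1.0241
G1 X8.15 Y-1.10 E1.1087
G1 X-0.06 Y-2.55 E1.4969
G1 X-1.19 Y3.85 E1.7995
G1 X6.62 Y5.23 E2.1688
G1 X6.51 Y5.46 E2.1807
G1 X2.91 Y7.99 E2.3856
G1 X-1.48 Y8.37 E2.5908
G1 X-5.46 Y6.51 E2.7953
G1 X-7.99 Y2.91 E3.0002
G1 X-8.37 Y-1.48 E3.2054

At z = 7.84 mm: the cylinder: section is a regular 12-gon, circumradius r=8.5; the 11.5×6.5 cube at (-0.5, -2.5) contributes its full rectangle; Taking the first minus the rest: starting from the r=8.5 cylinder, the 11.5×6.5 cube at (-0.5, -2.5) partially overlaps it — only the 55.52 mm² overlap (of its 74.75 mm²) is removed, clipping the outline — 1 connected region; (whole slice rotated 10° about Z — lengths, areas and connectivity unchanged). The outline is a single polygon with 15 vertices. Extrusion per mm of travel: 0.4 × 0.28 / (π × 0.875²) = 0.046564. Accumulating E over each segment gives final E = 3.2054.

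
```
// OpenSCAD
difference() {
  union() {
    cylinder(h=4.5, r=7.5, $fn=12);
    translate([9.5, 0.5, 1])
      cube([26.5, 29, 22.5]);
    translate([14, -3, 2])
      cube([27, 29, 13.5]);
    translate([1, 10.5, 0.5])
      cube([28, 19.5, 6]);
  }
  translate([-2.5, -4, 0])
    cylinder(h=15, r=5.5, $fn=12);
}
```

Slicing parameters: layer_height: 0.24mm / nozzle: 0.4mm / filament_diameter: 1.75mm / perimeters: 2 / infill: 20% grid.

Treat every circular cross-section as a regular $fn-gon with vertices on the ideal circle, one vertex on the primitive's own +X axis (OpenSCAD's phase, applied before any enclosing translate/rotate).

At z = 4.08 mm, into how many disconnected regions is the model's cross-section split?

2

At z = 4.08 mm: the r=7.5 cylinder gives a regular 12-gon of circumradius 7.5 (constant along its height); the 26.5×29 cube at (9.5, 0.5) contributes its full rectangle; the cube at (14, -3) is present — its section is the full 27×29 rectangle; the cube at (1, 10.5) is present — its section is the full 28×19.5 rectangle; Taking the union: the regions partially overlap (shared area 931.50 mm²), so overlapping operands fuse into one piece — 2 connected regions; the cylinder at (-2.5, -4): section is a regular 12-gon, circumradius r=5.5; Taking the first minus the rest: starting from the result so far, the r=5.5 cylinder at (-2.5, -4) partially overlaps it — only the 65.64 mm² overlap (of its 90.75 mm²) is removed, clipping the outline — 2 connected regions. The result has 2 disconnected regions.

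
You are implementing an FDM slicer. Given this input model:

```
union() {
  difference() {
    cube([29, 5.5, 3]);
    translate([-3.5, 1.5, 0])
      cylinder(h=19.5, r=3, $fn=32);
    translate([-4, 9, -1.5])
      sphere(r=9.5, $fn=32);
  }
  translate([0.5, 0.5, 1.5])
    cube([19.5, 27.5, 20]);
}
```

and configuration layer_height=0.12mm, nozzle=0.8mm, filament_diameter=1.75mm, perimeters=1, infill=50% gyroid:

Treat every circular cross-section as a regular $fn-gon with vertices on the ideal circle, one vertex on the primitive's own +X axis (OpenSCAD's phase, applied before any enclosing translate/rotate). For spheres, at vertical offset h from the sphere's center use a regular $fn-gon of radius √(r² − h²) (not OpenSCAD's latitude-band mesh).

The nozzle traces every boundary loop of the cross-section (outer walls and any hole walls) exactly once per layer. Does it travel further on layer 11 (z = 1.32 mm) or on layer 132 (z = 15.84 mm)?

Layer 11 (z = 1.32): the cube is present — its section is the full 29×5.5 rectangle (perimeter 69.00 mm); the r=3 cylinder at (-3.5, 1.5) gives a regular 32-gon of circumradius 3 (constant along its height) (perimeter = 2·32·3.000·sin(180°/32) = 18.82 mm); the sphere at (-4, 9): section is a regular 32-gon, circumradius = √(r²−h²) = √(9.5²−2.82²) = 9.072 (perimeter = 2·32·9.072·sin(180°/32) = 56.91 mm); Taking the first minus the rest: starting from the 29×5.5 cube, the r=3 cylinder at (-3.5, 1.5) misses the remaining region (no effect); the r=9.5 sphere at (-4, 9) partially overlaps it — only the 12.42 mm² overlap (of its 256.89 mm²) is removed, clipping the outline — boundary = 66.52 mm; the cube at (0.5, 0.5) is absent (z outside [1.5, 21.5]); Combining (union): only that combined region is present, so the union is just that shape — boundary = 66.52 mm. So its perimeter = 66.52 mm. Layer 132 (z = 15.84): the cube is not intersected at this z (z outside [0, 3]); the r=3 cylinder at (-3.5, 1.5) contributes a regular 32-gon of circumradius 3 (perimeter = 2·32·3.000·sin(180°/32) = 18.82 mm); the sphere at (-4, 9) is absent (|z−center|=17.340 > r=9.5); Subtracting the remaining from the first: the first operand is absent here, so nothing remains; the 19.5×27.5 cube at (0.5, 0.5) contributes its full rectangle (perimeter 94.00 mm); Merging all regions: only the 19.5×27.5 cube at (0.5, 0.5) is present, so the union is just that shape — boundary = 94.00 mm. So its perimeter = 94.00 mm. Layer 132 is larger (94.00 vs 66.52 mm).

layer 132 (z = 15.84 mm)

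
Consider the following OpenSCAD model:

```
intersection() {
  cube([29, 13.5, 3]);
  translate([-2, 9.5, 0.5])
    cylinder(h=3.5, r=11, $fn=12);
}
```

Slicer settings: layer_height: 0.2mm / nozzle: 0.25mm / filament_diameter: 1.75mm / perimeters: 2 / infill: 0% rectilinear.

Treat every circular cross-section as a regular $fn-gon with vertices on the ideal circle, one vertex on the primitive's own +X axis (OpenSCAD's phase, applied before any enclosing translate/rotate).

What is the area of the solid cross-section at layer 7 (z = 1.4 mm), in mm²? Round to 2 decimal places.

At z = 1.4 mm: the 29×13.5 cube contributes its full rectangle (area 391.50 mm²); the r=11 cylinder at (-2, 9.5) contributes a regular 12-gon of circumradius 11 (area = (12/2)·11.000²·sin(360°/12) = 363.00 mm²); Keeping only the common overlap: the r=11 cylinder at (-2, 9.5) partially overlaps the 29×13.5 cube; clipping to the common part keeps 101.41 mm² — area = 101.41 mm². Overall, the cross-section is a single solid region. Net area = 101.41 mm².

101.41 mm²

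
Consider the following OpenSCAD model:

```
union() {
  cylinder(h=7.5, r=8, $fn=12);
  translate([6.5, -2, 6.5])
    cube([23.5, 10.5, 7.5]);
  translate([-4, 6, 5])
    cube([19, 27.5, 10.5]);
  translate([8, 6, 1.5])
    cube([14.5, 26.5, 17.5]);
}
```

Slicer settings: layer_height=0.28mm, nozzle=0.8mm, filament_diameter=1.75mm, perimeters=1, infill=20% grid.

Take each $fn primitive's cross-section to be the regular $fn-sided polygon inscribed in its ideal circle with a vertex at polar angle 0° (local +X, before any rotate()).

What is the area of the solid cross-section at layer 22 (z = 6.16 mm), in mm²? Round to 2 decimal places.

At z = 6.16 mm: the r=8 cylinder contributes a regular 12-gon of circumradius 8 (area = (12/2)·8.000²·sin(360°/12) = 192.00 mm²); the cube at (6.5, -2) is not intersected at this z (z outside [6.5, 14]); the 19×27.5 cube at (-4, 6) contributes its full rectangle (area 522.50 mm²); the cube at (8, 6) is present — its section is the full 14.5×26.5 rectangle (area 384.25 mm²); Combining (union): the regions partially overlap — summed areas 1098.75 mm² minus the doubly-counted overlap 197.64 mm² gives 901.11 mm² — area = 901.11 mm². Overall, the cross-section is a single solid region. Net area = 901.11 mm².

901.11 mm²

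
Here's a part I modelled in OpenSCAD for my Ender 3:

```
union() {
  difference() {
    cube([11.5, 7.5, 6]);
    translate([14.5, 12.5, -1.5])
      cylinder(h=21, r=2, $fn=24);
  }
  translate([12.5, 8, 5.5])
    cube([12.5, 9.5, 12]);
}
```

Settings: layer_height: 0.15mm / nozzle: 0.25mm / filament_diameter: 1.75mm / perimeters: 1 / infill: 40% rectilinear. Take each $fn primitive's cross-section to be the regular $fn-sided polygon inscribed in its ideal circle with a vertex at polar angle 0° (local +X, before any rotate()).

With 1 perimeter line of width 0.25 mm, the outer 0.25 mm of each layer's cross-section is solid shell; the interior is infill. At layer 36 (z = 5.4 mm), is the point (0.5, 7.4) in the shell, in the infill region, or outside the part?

At z = 5.4 mm: the cube (footprint 11.5×7.5) is included at this height; the r=2 cylinder at (14.5, 12.5) gives a regular 24-gon of circumradius 2 (constant along its height); Taking the first minus the rest: starting from the 11.5×7.5 cube, the r=2 cylinder at (14.5, 12.5) misses the remaining region (no effect) — 1 connected region; the cube at (12.5, 8) is absent (z outside [5.5, 17.5]); Taking the union: only that combined region is present, so the union is just that shape — 1 connected region. Overall, the cross-section is a single solid region. The nearest boundary edge runs (0.00, 7.50)→(11.50, 7.50); distance from the point to it = 0.10 mm. The point is inside the cross-section, 0.10 mm from the nearest boundary — within the 0.25 mm shell band (1 × 0.25).

shell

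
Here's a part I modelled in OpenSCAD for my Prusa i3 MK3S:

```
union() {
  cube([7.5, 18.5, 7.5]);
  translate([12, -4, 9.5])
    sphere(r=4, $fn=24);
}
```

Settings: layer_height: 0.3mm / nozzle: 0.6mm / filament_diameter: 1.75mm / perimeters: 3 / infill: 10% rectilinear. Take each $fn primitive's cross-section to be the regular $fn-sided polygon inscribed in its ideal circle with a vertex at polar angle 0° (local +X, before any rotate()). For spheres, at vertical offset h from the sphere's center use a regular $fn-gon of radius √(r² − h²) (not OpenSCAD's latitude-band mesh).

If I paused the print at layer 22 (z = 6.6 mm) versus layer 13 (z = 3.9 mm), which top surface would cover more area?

layer 22 (z = 6.6 mm)

Layer 22 (z = 6.6): the 7.5×18.5 cube contributes its full rectangle (area 138.75 mm²); the sphere at (12, -4): section is a regular 24-gon, circumradius = √(r²−h²) = √(4²−2.9²) = 2.755 (area = (24/2)·2.755²·sin(360°/24) = 23.57 mm²); Combining (union): the 2 present regions are separate (no shared area or edge), so areas and boundary lengths simply add and each stays a separate island — area = 162.32 mm². So its area = 162.32 mm². Layer 13 (z = 3.9): the 7.5×18.5 cube contributes its full rectangle (area 138.75 mm²); the sphere at (12, -4) is absent (|z−center|=5.600 > r=4); Combining (union): only the 7.5×18.5 cube is present, so the union is just that shape — area = 138.75 mm². So its area = 138.75 mm². Layer 22 is larger (162.32 vs 138.75 mm²).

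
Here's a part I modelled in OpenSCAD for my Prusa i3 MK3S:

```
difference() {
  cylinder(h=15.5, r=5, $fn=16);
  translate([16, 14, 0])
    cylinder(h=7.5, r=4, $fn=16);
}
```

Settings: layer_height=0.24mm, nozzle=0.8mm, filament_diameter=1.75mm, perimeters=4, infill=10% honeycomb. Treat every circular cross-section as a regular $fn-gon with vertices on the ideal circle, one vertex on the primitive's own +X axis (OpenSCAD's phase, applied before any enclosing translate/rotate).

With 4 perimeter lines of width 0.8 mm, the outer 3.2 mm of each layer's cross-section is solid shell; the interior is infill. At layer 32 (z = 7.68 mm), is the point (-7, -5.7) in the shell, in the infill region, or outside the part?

At z = 7.68 mm: the r=5 cylinder gives a regular 16-gon of circumradius 5 (constant along its height); the cylinder at (16, 14) is not intersected at this z (z outside [0, 7.5]); After the difference (first − rest): none of the subtracted shapes is present at this height, so the r=5 cylinder is unchanged — 1 connected region. Overall, the cross-section is a single solid region. The nearest boundary edge runs (-4.62, -1.91)→(-3.54, -3.54); distance from the point to it = 4.08 mm. The point is not inside any of the regions above, so it lies outside the cross-section (4.08 mm from the nearest boundary).

outside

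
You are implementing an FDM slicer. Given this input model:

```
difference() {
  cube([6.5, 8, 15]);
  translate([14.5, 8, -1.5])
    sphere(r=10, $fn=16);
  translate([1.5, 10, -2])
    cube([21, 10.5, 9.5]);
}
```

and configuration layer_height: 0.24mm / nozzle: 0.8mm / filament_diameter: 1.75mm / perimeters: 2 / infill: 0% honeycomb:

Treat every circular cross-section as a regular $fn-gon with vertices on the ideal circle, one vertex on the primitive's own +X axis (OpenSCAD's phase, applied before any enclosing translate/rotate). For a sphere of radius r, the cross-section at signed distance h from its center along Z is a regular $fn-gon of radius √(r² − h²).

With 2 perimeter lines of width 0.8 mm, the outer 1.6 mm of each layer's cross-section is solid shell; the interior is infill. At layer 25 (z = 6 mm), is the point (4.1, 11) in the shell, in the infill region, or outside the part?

outside

At z = 6 mm: the 6.5×8 cube contributes its full rectangle; the sphere at (14.5, 8): section is a regular 16-gon, circumradius = √(r²−h²) = √(10²−7.5²) = 6.614; the cube at (1.5, 10) is present — its section is the full 21×10.5 rectangle; After the difference (first − rest): starting from the 6.5×8 cube, the r=10 sphere at (14.5, 8) misses the remaining region (no effect); the 21×10.5 cube at (1.5, 10) misses the remaining region (no effect) — 1 connected region. Overall, the cross-section is a single solid region. The nearest boundary edge runs (0.00, 8.00)→(6.50, 8.00); distance from the point to it = 3.00 mm. The point is not inside any of the regions above, so it lies outside the cross-section (3.00 mm from the nearest boundary).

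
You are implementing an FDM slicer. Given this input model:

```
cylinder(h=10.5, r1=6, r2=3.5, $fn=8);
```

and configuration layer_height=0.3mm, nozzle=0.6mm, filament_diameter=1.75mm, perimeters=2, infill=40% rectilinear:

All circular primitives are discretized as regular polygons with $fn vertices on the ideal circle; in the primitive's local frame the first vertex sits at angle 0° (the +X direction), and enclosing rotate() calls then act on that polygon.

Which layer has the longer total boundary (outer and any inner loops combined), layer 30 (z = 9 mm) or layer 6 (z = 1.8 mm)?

layer 6 (z = 1.8 mm)

Layer 30 (z = 9): the cone contributes a regular 8-gon of circumradius 3.857 (interpolated between r1=6 and r2=3.5 at t=0.857) (perimeter = 2·8·3.857·sin(180°/8) = 23.62 mm). So its perimeter = 23.62 mm. Layer 6 (z = 1.8): the cone contributes a regular 8-gon of circumradius 5.571 (interpolated between r1=6 and r2=3.5 at t=0.171) (perimeter = 2·8·5.571·sin(180°/8) = 34.11 mm). So its perimeter = 34.11 mm. Layer 6 is larger (34.11 vs 23.62 mm).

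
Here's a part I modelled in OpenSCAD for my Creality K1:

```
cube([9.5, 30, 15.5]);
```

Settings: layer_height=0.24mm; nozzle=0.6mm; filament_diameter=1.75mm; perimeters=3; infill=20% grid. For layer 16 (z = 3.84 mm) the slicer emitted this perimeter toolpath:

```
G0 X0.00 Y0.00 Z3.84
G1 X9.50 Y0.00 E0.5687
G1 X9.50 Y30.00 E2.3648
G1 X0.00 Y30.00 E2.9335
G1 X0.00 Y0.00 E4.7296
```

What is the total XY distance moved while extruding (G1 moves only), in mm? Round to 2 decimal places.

Sum the Euclidean lengths of each G1 segment: total = 79.00 mm.

79.00 mm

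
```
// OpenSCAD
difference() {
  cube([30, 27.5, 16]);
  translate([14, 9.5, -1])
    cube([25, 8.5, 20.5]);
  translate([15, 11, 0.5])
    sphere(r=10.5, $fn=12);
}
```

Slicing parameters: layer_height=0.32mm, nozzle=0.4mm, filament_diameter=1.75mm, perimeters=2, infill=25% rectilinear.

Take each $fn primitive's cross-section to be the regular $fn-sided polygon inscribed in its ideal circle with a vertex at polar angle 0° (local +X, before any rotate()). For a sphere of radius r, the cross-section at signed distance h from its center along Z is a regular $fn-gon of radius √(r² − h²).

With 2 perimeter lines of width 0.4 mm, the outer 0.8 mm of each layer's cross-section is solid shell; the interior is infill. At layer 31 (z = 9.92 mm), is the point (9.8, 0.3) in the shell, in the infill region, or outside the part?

At z = 9.92 mm: the cube is present — its section is the full 30×27.5 rectangle; the cube at (14, 9.5) is present — its section is the full 25×8.5 rectangle; the r=10.5 sphere at (15, 11) slices to a regular 12-gon of circumradius 4.638 (√(r²−h²) with h=9.42 from center); Subtracting the remaining from the first: starting from the 30×27.5 cube, the 25×8.5 cube at (14, 9.5) partially overlaps it — only the 136.00 mm² overlap (of its 212.50 mm²) is removed, clipping the outline; the r=10.5 sphere at (15, 11) partially overlaps it — only the 35.75 mm² overlap (of its 64.54 mm²) is removed, clipping the outline — 1 connected region. Overall, the cross-section is a single solid region. The nearest boundary edge runs (30.00, 0.00)→(0.00, 0.00); distance from the point to it = 0.30 mm. The point is inside the cross-section, 0.30 mm from the nearest boundary — within the 0.8 mm shell band (2 × 0.4).

shell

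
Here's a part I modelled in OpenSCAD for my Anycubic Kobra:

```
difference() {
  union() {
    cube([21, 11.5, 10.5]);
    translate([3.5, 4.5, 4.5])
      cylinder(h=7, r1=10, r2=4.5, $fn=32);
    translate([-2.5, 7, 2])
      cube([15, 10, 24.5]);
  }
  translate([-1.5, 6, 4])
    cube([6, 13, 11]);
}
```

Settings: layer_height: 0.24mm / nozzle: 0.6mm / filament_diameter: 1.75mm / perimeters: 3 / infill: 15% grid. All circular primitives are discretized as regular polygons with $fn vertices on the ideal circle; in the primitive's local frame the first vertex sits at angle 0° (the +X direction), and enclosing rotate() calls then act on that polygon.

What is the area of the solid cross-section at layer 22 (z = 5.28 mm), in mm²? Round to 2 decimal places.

At z = 5.28 mm: the 21×11.5 cube contributes its full rectangle (area 241.50 mm²); the cone at (3.5, 4.5) (r1=10→r2=4.5) has section circumradius 9.387 here — a regular 32-gon (area = (32/2)·9.387²·sin(360°/32) = 275.06 mm²); the 15×10 cube at (-2.5, 7) contributes its full rectangle (area 150.00 mm²); Combining (union): the regions partially overlap — summed areas 666.56 mm² minus the doubly-counted overlap 226.95 mm² gives 439.61 mm² — area = 439.61 mm²; the cube at (-1.5, 6) is present — its section is the full 6×13 rectangle (area 78.00 mm²); Subtracting the remaining from the first: starting from the result so far (439.61 mm²), the 6×13 cube at (-1.5, 6) partially overlaps it — only the 66.00 mm² overlap (of its 78.00 mm²) is removed, clipping the outline — area = 373.61 mm². Overall, the cross-section is a single solid region. Net area = 373.61 mm².

373.61 mm²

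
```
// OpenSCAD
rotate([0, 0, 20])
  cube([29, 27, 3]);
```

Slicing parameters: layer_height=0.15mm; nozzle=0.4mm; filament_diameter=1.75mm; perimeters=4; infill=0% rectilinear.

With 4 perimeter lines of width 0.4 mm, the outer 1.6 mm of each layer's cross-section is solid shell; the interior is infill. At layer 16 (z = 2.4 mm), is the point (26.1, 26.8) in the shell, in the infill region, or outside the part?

At z = 2.4 mm: the cube is present — its section is the full 29×27 rectangle; (whole slice rotated 20° about Z — lengths, areas and connectivity unchanged). Overall, the cross-section is a single solid region. Undo the 20° rotation: the query point maps to (33.692, 16.257) in the un-rotated model frame. The nearest boundary edge runs (29.00, 0.00)→(29.00, 27.00); distance from the point to it = 4.69 mm. The point is not inside any of the regions above, so it lies outside the cross-section (4.69 mm from the nearest boundary).

outside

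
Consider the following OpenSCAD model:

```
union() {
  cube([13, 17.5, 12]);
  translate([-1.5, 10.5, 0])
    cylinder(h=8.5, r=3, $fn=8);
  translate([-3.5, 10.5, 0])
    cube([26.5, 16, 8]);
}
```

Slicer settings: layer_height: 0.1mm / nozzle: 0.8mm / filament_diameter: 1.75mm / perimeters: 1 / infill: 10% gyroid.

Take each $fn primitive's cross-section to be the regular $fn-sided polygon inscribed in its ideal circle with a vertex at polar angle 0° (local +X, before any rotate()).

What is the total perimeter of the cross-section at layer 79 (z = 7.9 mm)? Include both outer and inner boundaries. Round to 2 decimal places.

106.59 mm

At z = 7.9 mm: the 13×17.5 cube contributes its full rectangle (perimeter 61.00 mm); the cylinder at (-1.5, 10.5): section is a regular 8-gon, circumradius r=3 (perimeter = 2·8·3.000·sin(180°/8) = 18.37 mm); the 26.5×16 cube at (-3.5, 10.5) contributes its full rectangle (perimeter 85.00 mm); Taking the union: the regions partially overlap (shared area 104.87 mm²), so the edge portions inside another operand are dropped and the merged outline is re-measured after clipping — boundary = 106.59 mm. Overall, the cross-section is a single solid region. Total boundary length (outer) = 106.59 mm.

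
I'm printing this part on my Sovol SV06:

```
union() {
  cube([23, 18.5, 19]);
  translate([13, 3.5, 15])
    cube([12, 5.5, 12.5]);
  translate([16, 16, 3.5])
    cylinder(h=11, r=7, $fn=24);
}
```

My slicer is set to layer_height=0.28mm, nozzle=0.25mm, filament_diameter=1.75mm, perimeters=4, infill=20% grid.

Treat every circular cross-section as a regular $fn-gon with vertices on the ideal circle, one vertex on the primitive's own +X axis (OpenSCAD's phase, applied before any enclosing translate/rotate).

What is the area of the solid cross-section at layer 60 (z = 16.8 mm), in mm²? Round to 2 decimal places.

436.50 mm²

At z = 16.8 mm: the cube (footprint 23×18.5) is included at this height (area 425.50 mm²); the cube at (13, 3.5) (footprint 12×5.5) is included at this height (area 66.00 mm²); the cylinder at (16, 16) is absent (z outside [3.5, 14.5]); Taking the union: the regions partially overlap — summed areas 491.50 mm² minus the doubly-counted overlap 55.00 mm² gives 436.50 mm² — area = 436.50 mm². Overall, the cross-section is a single solid region. Net area = 436.50 mm².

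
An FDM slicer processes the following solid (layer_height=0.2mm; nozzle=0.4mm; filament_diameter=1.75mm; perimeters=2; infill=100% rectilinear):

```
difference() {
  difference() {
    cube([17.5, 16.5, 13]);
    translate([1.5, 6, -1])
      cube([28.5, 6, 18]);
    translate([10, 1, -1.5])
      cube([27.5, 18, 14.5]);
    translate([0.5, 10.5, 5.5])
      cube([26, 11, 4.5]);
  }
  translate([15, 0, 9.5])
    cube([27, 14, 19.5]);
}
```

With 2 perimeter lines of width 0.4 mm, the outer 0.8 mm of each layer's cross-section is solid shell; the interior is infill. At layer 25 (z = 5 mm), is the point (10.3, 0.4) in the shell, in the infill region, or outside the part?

At z = 5 mm: the cube is present — its section is the full 17.5×16.5 rectangle; the 28.5×6 cube at (1.5, 6) contributes its full rectangle; the cube at (10, 1) is present — its section is the full 27.5×18 rectangle; the cube at (0.5, 10.5) is absent (z outside [5.5, 10]); After the difference (first − rest): starting from the 17.5×16.5 cube, the 28.5×6 cube at (1.5, 6) partially overlaps it — only the 96.00 mm² overlap (of its 171.00 mm²) is removed, clipping the outline; the 27.5×18 cube at (10, 1) partially overlaps it — only the 71.25 mm² overlap (of its 495.00 mm²) is removed, clipping the outline — 1 connected region; the cube at (15, 0) is absent (z outside [9.5, 29]); Taking the first minus the rest: none of the subtracted shapes is present at this height, so the result so far is unchanged — 1 connected region. Overall, the cross-section is a single solid region. The nearest boundary edge runs (17.50, 0.00)→(0.00, 0.00); distance from the point to it = 0.40 mm. The point is inside the cross-section, 0.40 mm from the nearest boundary — within the 0.8 mm shell band (2 × 0.4).

shell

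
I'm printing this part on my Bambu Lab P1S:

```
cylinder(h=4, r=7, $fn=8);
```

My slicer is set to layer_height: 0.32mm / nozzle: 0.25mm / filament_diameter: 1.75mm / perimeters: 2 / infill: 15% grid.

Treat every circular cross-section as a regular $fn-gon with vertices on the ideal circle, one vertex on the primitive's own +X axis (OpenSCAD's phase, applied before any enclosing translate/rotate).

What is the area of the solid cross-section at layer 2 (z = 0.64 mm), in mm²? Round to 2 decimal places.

138.59 mm²

At z = 0.64 mm: the r=7 cylinder gives a regular 8-gon of circumradius 7 (constant along its height) (area = (8/2)·7.000²·sin(360°/8) = 138.59 mm²). Overall, the cross-section is a single solid region. Net area = 138.59 mm².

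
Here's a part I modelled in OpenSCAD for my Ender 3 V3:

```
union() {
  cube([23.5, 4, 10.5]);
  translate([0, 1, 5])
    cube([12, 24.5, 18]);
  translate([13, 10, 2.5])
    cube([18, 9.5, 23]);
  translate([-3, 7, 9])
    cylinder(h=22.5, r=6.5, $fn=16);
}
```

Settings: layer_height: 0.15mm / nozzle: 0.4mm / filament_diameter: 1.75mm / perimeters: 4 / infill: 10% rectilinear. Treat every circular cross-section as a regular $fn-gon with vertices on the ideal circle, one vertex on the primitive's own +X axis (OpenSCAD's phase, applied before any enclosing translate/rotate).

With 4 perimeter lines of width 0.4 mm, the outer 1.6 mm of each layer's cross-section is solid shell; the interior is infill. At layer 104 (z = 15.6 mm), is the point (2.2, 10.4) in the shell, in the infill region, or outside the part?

At z = 15.6 mm: the cube does not reach this height (z outside [0, 10.5]); the cube at (0, 1) is present — its section is the full 12×24.5 rectangle; the cube at (13, 10) (footprint 18×9.5) is included at this height; the cylinder at (-3, 7): section is a regular 16-gon, circumradius r=6.5; Combining (union): the regions partially overlap (shared area 27.59 mm²), so overlapping operands fuse into one piece — 2 connected regions. Overall, the cross-section has 2 separate islands. The nearest boundary edge runs (-0.51, 13.01)→(0.00, 12.66); distance from the point to it = 3.16 mm. (Shell/infill is judged within the island containing the point — the largest one.) The point is inside the cross-section and 3.16 mm from the nearest boundary — more than the 1.6 mm shell width (4 × 0.4), so it's in the infill interior.

infill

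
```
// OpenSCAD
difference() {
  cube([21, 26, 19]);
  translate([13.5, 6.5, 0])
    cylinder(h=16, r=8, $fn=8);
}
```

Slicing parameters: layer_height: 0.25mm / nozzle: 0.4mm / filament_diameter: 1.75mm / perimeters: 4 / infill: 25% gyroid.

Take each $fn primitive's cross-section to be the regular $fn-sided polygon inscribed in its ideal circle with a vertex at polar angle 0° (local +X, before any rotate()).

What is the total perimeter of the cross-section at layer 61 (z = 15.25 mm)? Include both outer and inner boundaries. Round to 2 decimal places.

At z = 15.25 mm: the 21×26 cube contributes its full rectangle (perimeter 94.00 mm); the r=8 cylinder at (13.5, 6.5) gives a regular 8-gon of circumradius 8 (constant along its height) (perimeter = 2·8·8.000·sin(180°/8) = 48.98 mm); Subtracting the remaining from the first: starting from the 21×26 cube, the r=8 cylinder at (13.5, 6.5) partially overlaps it — only the 174.98 mm² overlap (of its 181.02 mm²) is removed, clipping the outline — boundary = 122.87 mm. Overall, the cross-section has 2 separate islands. Total boundary length (outer) = 122.87 mm.

122.87 mm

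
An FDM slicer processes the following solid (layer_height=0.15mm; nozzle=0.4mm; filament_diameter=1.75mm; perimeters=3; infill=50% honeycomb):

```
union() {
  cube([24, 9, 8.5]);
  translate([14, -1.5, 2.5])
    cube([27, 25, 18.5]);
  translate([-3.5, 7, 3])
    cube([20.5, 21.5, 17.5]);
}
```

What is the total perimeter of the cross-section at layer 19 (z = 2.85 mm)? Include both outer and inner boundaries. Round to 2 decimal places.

At z = 2.85 mm: the cube (footprint 24×9) is included at this height (perimeter 66.00 mm); the 27×25 cube at (14, -1.5) contributes its full rectangle (perimeter 104.00 mm); the cube at (-3.5, 7) is not intersected at this z (z outside [3, 20.5]); Merging all regions: the regions partially overlap (shared area 90.00 mm²), so the edge portions inside another operand are dropped and the merged outline is re-measured after clipping — boundary = 132.00 mm. Overall, the cross-section is a single solid region. Total boundary length (outer) = 132.00 mm.

132.00 mm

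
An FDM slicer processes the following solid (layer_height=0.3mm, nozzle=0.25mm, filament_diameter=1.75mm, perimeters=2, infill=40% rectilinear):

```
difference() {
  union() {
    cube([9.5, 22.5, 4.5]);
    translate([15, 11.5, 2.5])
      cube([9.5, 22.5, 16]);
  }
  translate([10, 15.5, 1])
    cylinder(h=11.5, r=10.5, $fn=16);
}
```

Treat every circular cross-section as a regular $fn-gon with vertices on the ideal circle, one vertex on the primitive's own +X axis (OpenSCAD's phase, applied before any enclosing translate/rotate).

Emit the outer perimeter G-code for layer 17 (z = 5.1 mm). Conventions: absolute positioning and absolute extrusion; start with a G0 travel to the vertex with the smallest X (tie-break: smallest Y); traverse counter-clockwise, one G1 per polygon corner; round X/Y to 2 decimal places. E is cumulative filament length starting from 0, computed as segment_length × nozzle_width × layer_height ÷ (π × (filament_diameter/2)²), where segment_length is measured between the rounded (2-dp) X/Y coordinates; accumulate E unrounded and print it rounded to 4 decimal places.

G0 X15.00 Y24.54 Z5.10
G1 X17.42 Y22.92 E0.0908
G1 X19.70 Y19.52 E0.2185
G1 X20.50 Y15.50 E0.3463
G1 X19.70 Y11.50 E0.4735
G1 X24.50 Y11.50 E0.6231
G1 X24.50 Y34.00 E1.3247
G1 X15.00 Y34.00 E1.6209
G1 X15.00 Y24.54 E1.9159

At z = 5.1 mm: the cube is absent (z outside [0, 4.5]); the 9.5×22.5 cube at (15, 11.5) contributes its full rectangle; Combining (union): only the 9.5×22.5 cube at (15, 11.5) is present, so the union is just that shape — 1 connected region; the cylinder at (10, 15.5): section is a regular 16-gon, circumradius r=10.5; After the difference (first − rest): starting from that combined region, the r=10.5 cylinder at (10, 15.5) partially overlaps it — only the 55.00 mm² overlap (of its 337.53 mm²) is removed, clipping the outline — 1 connected region. The outline is a single polygon with 8 vertices. Extrusion per mm of travel: 0.25 × 0.3 / (π × 0.875²) = 0.031181. Accumulating E over each segment gives final E = 1.9159.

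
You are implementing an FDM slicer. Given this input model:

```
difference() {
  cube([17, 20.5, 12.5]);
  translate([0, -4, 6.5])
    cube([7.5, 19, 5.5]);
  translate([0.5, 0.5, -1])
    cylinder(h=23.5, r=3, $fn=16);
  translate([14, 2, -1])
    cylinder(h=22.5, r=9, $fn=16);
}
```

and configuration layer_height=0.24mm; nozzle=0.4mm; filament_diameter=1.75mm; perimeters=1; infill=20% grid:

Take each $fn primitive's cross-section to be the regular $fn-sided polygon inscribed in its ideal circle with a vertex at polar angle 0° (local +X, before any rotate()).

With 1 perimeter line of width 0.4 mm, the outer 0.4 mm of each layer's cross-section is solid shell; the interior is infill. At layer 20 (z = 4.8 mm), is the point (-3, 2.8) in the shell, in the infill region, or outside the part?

outside

At z = 4.8 mm: the cube is present — its section is the full 17×20.5 rectangle; the cube at (0, -4) is not intersected at this z (z outside [6.5, 12]); the r=3 cylinder at (0.5, 0.5) contributes a regular 16-gon of circumradius 3; the cylinder at (14, 2): section is a regular 16-gon, circumradius r=9; Taking the first minus the rest: starting from the 17×20.5 cube, the r=3 cylinder at (0.5, 0.5) partially overlaps it — only the 10.09 mm² overlap (of its 27.55 mm²) is removed, clipping the outline; the r=9 cylinder at (14, 2) partially overlaps it — only the 111.70 mm² overlap (of its 247.98 mm²) is removed, clipping the outline — 1 connected region. Overall, the cross-section is a single solid region. The nearest boundary edge runs (0.50, 3.50)→(0.00, 3.40); distance from the point to it = 3.06 mm. The point is not inside any of the regions above, so it lies outside the cross-section (3.06 mm from the nearest boundary).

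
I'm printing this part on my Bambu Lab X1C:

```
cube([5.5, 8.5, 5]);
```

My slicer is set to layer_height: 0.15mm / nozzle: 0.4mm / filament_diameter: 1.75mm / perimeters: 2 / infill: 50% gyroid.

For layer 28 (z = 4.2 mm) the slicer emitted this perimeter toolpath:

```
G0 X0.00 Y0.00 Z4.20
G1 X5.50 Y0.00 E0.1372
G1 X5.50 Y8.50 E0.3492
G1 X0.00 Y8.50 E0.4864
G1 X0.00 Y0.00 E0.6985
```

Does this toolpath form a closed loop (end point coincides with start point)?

yes

Start point (G0): (0.00, 0.00). End point (last G1): the path returns to the start — closed.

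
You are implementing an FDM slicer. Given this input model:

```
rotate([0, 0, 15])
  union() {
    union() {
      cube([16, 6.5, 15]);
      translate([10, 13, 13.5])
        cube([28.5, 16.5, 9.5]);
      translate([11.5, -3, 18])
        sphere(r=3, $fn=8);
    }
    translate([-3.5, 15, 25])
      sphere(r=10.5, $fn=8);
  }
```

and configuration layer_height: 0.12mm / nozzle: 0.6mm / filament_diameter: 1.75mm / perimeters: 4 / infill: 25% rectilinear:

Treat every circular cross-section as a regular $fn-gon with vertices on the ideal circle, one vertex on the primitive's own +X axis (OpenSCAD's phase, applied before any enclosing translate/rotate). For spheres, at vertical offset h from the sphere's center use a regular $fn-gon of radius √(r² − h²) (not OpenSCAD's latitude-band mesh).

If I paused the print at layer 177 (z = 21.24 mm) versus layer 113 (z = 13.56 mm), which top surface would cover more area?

layer 177 (z = 21.24 mm)

Layer 177 (z = 21.24): the cube is absent (z outside [0, 15]); the cube at (10, 13) (footprint 28.5×16.5) is included at this height (area 470.25 mm²); the sphere at (11.5, -3) does not reach this height (|z−center|=3.240 > r=3); Taking the union: only the 28.5×16.5 cube at (10, 13) is present, so the union is just that shape — area = 470.25 mm²; the r=10.5 sphere at (-3.5, 15) contributes a regular 8-gon of circumradius √(10.5²−3.76²) = 9.804 (area = (8/2)·9.804²·sin(360°/8) = 271.85 mm²); Taking the union: the 2 present regions are separate (no shared area or edge), so areas and boundary lengths simply add and each stays a separate island — area = 742.10 mm²; (rotated 15° about Z; rotation is an isometry so areas/perimeters/island counts are preserved). So its area = 742.10 mm². Layer 113 (z = 13.56): the cube (footprint 16×6.5) is included at this height (area 104.00 mm²); the 28.5×16.5 cube at (10, 13) contributes its full rectangle (area 470.25 mm²); the sphere at (11.5, -3) is not intersected at this z (|z−center|=4.440 > r=3); Combining (union): the 2 present regions are separate (no shared area or edge), so areas and boundary lengths simply add and each stays a separate island — area = 574.25 mm²; the sphere at (-3.5, 15) is not intersected at this z (|z−center|=11.440 > r=10.5); Merging all regions: only that combined region is present, so the union is just that shape — area = 574.25 mm²; (rotated 15° about Z; rotation is an isometry so areas/perimeters/island counts are preserved). So its area = 574.25 mm². Layer 177 is larger (742.10 vs 574.25 mm²).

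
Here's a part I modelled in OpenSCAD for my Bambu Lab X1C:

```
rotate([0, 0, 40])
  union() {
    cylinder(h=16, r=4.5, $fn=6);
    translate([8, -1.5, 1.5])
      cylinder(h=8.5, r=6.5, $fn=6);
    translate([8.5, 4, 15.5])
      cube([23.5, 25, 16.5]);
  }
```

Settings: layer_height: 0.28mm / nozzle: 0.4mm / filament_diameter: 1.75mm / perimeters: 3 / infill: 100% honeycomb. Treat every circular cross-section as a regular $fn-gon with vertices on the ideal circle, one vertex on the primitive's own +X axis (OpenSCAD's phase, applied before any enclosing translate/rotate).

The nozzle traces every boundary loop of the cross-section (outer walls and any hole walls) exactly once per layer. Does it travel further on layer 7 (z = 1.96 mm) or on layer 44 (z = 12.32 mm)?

layer 7 (z = 1.96 mm)

Layer 7 (z = 1.96): the r=4.5 cylinder gives a regular 6-gon of circumradius 4.5 (constant along its height) (perimeter = 2·6·4.500·sin(180°/6) = 27.00 mm); the cylinder at (8, -1.5): section is a regular 6-gon, circumradius r=6.5 (perimeter = 2·6·6.500·sin(180°/6) = 39.00 mm); the cube at (8.5, 4) is absent (z outside [15.5, 32]); Taking the union: the regions partially overlap (shared area 7.14 mm²), so the edge portions inside another operand are dropped and the merged outline is re-measured after clipping — boundary = 54.00 mm; (rotated 40° about Z; rotation is an isometry so areas/perimeters/island counts are preserved). So its perimeter = 54.00 mm. Layer 44 (z = 12.32): the r=4.5 cylinder gives a regular 6-gon of circumradius 4.5 (constant along its height) (perimeter = 2·6·4.500·sin(180°/6) = 27.00 mm); the cylinder at (8, -1.5) is absent (z outside [1.5, 10]); the cube at (8.5, 4) is not intersected at this z (z outside [15.5, 32]); Merging all regions: only the r=4.5 cylinder is present, so the union is just that shape — boundary = 27.00 mm; (rotated 40° about Z; rotation is an isometry so areas/perimeters/island counts are preserved). So its perimeter = 27.00 mm. Layer 7 is larger (54.00 vs 27.00 mm).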